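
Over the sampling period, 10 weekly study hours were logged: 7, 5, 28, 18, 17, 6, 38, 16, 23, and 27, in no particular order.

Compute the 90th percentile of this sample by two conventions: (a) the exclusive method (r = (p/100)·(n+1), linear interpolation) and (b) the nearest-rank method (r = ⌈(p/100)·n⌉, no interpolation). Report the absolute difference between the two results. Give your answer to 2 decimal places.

Sorted: 5, 6, 7, 16, 17, 18, 23, 27, 28, 38.
n = 10.
(a) r = 9.9; between ranks 9 (28) and 10 (38): 37.
(b) the nearest-rank method: rank 9 → 28.
|37 − 28| = 9.

9.00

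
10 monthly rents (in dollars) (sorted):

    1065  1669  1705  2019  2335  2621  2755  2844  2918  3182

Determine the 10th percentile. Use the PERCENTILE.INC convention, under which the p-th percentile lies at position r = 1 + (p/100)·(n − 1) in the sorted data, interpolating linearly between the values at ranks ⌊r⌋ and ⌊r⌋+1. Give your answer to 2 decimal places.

1608.60

n = 10.
r = 1 + (10/100)·(10 − 1) = 1 + 0.9 = 1.9.
Rank 1 is 1065 and rank 2 is 1669.
Interpolate: 1065 + 0.9·(1669 − 1065) = 1065 + 0.9·604 = 1608.6.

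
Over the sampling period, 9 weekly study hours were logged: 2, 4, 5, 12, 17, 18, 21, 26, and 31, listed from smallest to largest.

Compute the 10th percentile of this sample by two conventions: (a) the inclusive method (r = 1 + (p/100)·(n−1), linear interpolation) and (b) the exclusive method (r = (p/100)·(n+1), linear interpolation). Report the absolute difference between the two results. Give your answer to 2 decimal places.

n = 9.
(a) r = 1.8; between ranks 1 (2) and 2 (4): 3.6.
(b) r = 1 → value at rank 1 = 2.
|3.6 − 2| = 1.6.

1.60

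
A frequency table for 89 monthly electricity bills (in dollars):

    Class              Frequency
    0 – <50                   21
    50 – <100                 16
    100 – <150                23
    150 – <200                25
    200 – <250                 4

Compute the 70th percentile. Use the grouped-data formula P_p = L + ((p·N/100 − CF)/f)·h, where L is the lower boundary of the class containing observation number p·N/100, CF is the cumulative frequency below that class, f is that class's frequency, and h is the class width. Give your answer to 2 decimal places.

N = 89; target position k = 70/100 · 89 = 62.3.
Cumulative frequencies: 21, 37, 60, 85, 89.
Observation 62.3 falls in the class 150 – <200.
L = 150, CF = 60, f = 25, h = 50.
P70 = 150 + ((62.3 − 60)/25)·50 = 150 + 4.6 = 154.6.

154.60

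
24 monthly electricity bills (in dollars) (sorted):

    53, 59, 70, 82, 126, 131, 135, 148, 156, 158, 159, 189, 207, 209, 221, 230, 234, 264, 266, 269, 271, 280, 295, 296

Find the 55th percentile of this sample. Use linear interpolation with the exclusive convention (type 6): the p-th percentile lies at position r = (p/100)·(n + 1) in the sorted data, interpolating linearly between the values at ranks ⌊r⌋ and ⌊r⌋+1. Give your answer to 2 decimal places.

n = 24.
r = (55/100)·(24 + 1) = 13.75.
Rank 13 is 207 and rank 14 is 209.
Interpolate: 207 + 0.75·(209 − 207) = 207 + 0.75·2 = 208.5.

208.50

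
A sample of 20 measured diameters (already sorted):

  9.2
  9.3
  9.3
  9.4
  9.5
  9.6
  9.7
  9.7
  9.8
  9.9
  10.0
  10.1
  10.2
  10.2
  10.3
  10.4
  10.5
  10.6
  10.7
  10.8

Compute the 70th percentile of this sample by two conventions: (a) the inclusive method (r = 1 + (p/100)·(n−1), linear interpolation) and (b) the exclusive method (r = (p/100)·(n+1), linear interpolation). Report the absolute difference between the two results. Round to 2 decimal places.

0.04

n = 20.
(a) r = 14.3; between ranks 14 (10.2) and 15 (10.3): 10.23.
(b) r = 14.7; between ranks 14 (10.2) and 15 (10.3): 10.27.
|10.23 − 10.27| = 0.04.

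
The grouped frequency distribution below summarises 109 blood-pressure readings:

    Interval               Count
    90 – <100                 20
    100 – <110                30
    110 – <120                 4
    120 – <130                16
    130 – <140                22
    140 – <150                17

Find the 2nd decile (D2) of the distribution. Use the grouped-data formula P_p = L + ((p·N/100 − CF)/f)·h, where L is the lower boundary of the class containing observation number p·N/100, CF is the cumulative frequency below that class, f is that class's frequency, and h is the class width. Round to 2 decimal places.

100.60

N = 109; target position k = 20/100 · 109 = 21.8.
Cumulative frequencies: 20, 50, 54, 70, 92, 109.
Observation 21.8 falls in the class 100 – <110.
L = 100, CF = 20, f = 30, h = 10.
P20 = 100 + ((21.8 − 20)/30)·10 = 100 + 0.6 = 100.6.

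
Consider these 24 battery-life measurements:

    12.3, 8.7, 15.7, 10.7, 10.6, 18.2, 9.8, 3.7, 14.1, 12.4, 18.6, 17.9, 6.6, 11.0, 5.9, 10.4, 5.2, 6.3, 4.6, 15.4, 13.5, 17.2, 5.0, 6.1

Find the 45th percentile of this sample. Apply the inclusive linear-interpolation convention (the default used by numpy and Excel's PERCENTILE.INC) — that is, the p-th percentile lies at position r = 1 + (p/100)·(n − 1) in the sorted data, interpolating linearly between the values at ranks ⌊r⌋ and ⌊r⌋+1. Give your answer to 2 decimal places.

10.47

Sorted: 3.7, 4.6, 5.0, 5.2, 5.9, 6.1, 6.3, 6.6, 8.7, 9.8, 10.4, 10.6, 10.7, 11.0, 12.3, 12.4, 13.5, 14.1, 15.4, 15.7, 17.2, 17.9, 18.2, 18.6.
n = 24.
r = 1 + (45/100)·(24 − 1) = 1 + 10.35 = 11.35.
Rank 11 is 10.4 and rank 12 is 10.6.
Interpolate: 10.4 + 0.35·(10.6 − 10.4) = 10.4 + 0.35·0.2 = 10.47.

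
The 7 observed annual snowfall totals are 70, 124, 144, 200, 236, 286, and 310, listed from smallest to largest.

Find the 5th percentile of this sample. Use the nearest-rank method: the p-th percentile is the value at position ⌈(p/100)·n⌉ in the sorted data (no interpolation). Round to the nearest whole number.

n = 7.
Position = ⌈5/100 · 7⌉ = ⌈0.35⌉ = 1.
The value at rank 1 is 70.

70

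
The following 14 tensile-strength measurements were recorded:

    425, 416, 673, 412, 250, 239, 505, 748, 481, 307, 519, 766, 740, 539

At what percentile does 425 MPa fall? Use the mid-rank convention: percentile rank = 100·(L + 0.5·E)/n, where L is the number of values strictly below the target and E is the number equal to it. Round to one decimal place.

Sorted: 239, 250, 307, 412, 416, 425, 481, 505, 519, 539, 673, 740, 748, 766.
Count below 425: L = 5; count equal: E = 1; n = 14.
Percentile rank = 100·(5 + 0.5·1)/14 = 100·5.5/14 = 39.29.

39.3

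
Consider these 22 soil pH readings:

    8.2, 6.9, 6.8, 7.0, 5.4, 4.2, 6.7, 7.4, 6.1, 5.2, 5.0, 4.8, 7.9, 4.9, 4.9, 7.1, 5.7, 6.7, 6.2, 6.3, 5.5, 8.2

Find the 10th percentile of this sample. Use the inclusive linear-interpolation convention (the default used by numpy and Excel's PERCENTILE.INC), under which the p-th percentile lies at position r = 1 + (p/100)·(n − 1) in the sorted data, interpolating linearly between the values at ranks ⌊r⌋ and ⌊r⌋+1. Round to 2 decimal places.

Sorted: 4.2, 4.8, 4.9, 4.9, 5.0, 5.2, 5.4, 5.5, 5.7, 6.1, 6.2, 6.3, 6.7, 6.7, 6.8, 6.9, 7.0, 7.1, 7.4, 7.9, 8.2, 8.2.
n = 22.
r = 1 + (10/100)·(22 − 1) = 1 + 2.1 = 3.1.
Rank 3 is 4.9 and rank 4 is 4.9.
Interpolate: 4.9 + 0.1·(4.9 − 4.9) = 4.9 + 0.1·0 = 4.9.

4.90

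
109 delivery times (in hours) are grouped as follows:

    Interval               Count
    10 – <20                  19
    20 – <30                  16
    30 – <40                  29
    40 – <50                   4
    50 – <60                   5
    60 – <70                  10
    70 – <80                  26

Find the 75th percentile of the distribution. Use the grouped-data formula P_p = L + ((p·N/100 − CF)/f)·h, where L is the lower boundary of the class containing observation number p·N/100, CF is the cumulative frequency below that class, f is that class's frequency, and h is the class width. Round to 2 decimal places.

68.75

N = 109; target position k = 75/100 · 109 = 81.75.
Cumulative frequencies: 19, 35, 64, 68, 73, 83, 109.
Observation 81.75 falls in the class 60 – <70.
L = 60, CF = 73, f = 10, h = 10.
P75 = 60 + ((81.75 − 73)/10)·10 = 60 + 8.75 = 68.75.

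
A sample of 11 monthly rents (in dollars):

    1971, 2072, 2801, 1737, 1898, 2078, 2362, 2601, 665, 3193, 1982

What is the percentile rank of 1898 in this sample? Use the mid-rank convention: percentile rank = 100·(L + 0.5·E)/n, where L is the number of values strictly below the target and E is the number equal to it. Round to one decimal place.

Sorted: 665, 1737, 1898, 1971, 1982, 2072, 2078, 2362, 2601, 2801, 3193.
Count below 1898: L = 2; count equal: E = 1; n = 11.
Percentile rank = 100·(2 + 0.5·1)/11 = 100·2.5/11 = 22.73.

22.7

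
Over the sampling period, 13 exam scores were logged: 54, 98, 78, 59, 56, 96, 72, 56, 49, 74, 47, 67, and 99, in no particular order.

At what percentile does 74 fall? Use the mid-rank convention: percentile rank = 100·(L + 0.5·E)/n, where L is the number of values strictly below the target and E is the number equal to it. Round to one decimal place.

65.4

Sorted: 47, 49, 54, 56, 56, 59, 67, 72, 74, 78, 96, 98, 99.
Count below 74: L = 8; count equal: E = 1; n = 13.
Percentile rank = 100·(8 + 0.5·1)/13 = 100·8.5/13 = 65.38.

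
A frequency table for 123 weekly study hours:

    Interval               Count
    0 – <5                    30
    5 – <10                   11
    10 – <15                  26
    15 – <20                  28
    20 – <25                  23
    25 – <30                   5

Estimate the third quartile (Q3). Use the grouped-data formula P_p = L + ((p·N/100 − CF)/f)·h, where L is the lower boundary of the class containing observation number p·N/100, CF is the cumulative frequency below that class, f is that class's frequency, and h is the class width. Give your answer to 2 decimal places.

19.51

N = 123; target position k = 75/100 · 123 = 92.25.
Cumulative frequencies: 30, 41, 67, 95, 118, 123.
Observation 92.25 falls in the class 15 – <20.
L = 15, CF = 67, f = 28, h = 5.
P75 = 15 + ((92.25 − 67)/28)·5 = 15 + 4.50893 = 19.5089.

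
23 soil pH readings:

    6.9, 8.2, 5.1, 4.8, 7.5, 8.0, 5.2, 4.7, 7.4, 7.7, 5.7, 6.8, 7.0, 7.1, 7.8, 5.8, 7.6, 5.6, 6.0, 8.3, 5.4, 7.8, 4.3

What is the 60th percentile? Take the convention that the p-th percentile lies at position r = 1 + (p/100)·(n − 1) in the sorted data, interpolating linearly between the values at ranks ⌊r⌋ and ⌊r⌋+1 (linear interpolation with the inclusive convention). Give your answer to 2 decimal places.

7.16

Sorted: 4.3, 4.7, 4.8, 5.1, 5.2, 5.4, 5.6, 5.7, 5.8, 6.0, 6.8, 6.9, 7.0, 7.1, 7.4, 7.5, 7.6, 7.7, 7.8, 7.8, 8.0, 8.2, 8.3.
n = 23.
r = 1 + (60/100)·(23 − 1) = 1 + 13.2 = 14.2.
Rank 14 is 7.1 and rank 15 is 7.4.
Interpolate: 7.1 + 0.2·(7.4 − 7.1) = 7.1 + 0.2·0.3 = 7.16.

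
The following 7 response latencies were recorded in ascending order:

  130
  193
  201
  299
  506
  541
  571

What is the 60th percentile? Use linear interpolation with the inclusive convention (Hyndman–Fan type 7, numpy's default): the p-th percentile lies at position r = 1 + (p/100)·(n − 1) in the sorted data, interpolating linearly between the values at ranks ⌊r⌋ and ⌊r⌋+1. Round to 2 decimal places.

423.20

n = 7.
r = 1 + (60/100)·(7 − 1) = 1 + 3.6 = 4.6.
Rank 4 is 299 and rank 5 is 506.
Interpolate: 299 + 0.6·(506 − 299) = 299 + 0.6·207 = 423.2.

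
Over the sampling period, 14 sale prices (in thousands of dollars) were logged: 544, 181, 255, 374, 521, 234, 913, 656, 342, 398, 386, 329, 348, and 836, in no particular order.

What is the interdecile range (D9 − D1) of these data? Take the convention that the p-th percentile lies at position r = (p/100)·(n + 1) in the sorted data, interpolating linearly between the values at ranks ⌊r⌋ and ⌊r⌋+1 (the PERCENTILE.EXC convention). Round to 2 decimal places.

667.00

Sorted: 181, 234, 255, 329, 342, 348, 374, 386, 398, 521, 544, 656, 836, 913.
n = 14.
P10: r = 1.5; ranks 1–2 are 181, 234; interpolating gives 207.5.
P90: r = 13.5; ranks 13–14 are 836, 913; interpolating gives 874.5.
Difference: 874.5 − 207.5 = 667.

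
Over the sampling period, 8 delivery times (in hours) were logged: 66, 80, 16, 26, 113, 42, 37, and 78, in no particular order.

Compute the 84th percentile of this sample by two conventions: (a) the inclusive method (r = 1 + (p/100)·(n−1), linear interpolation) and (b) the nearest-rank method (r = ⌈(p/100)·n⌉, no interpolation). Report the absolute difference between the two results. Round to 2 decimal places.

Sorted: 16, 26, 37, 42, 66, 78, 80, 113.
n = 8.
(a) r = 6.88; between ranks 6 (78) and 7 (80): 79.76.
(b) the nearest-rank method: rank 7 → 80.
|79.76 − 80| = 0.24.

0.24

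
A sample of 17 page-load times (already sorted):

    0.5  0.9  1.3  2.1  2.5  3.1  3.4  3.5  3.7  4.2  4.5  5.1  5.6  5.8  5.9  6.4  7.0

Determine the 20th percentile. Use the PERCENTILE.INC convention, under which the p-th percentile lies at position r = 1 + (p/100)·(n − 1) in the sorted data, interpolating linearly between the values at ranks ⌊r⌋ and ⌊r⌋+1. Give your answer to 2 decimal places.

n = 17.
r = 1 + (20/100)·(17 − 1) = 1 + 3.2 = 4.2.
Rank 4 is 2.1 and rank 5 is 2.5.
Interpolate: 2.1 + 0.2·(2.5 − 2.1) = 2.1 + 0.2·0.4 = 2.18.

2.18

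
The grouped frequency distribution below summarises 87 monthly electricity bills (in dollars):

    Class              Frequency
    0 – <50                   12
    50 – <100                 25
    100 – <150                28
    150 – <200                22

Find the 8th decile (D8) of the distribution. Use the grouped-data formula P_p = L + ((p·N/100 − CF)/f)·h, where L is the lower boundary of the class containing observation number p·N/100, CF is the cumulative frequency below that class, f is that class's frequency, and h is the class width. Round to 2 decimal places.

160.45

N = 87; target position k = 80/100 · 87 = 69.6.
Cumulative frequencies: 12, 37, 65, 87.
Observation 69.6 falls in the class 150 – <200.
L = 150, CF = 65, f = 22, h = 50.
P80 = 150 + ((69.6 − 65)/22)·50 = 150 + 10.4545 = 160.455.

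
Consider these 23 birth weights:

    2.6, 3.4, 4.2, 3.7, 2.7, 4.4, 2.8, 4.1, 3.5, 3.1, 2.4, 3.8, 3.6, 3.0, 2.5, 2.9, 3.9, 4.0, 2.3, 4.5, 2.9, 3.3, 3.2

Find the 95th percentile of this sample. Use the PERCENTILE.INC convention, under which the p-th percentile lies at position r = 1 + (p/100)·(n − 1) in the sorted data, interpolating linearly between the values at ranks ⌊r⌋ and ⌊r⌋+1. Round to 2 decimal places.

4.38

Sorted: 2.3, 2.4, 2.5, 2.6, 2.7, 2.8, 2.9, 2.9, 3.0, 3.1, 3.2, 3.3, 3.4, 3.5, 3.6, 3.7, 3.8, 3.9, 4.0, 4.1, 4.2, 4.4, 4.5.
n = 23.
r = 1 + (95/100)·(23 − 1) = 1 + 20.9 = 21.9.
Rank 21 is 4.2 and rank 22 is 4.4.
Interpolate: 4.2 + 0.9·(4.4 − 4.2) = 4.2 + 0.9·0.2 = 4.38.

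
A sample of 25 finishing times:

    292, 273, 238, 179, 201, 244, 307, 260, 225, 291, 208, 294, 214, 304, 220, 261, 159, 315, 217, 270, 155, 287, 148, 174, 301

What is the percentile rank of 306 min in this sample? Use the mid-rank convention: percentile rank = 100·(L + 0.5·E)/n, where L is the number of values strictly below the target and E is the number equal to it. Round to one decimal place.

Sorted: 148, 155, 159, 174, 179, 201, 208, 214, 217, 220, 225, 238, 244, 260, 261, 270, 273, 287, 291, 292, 294, 301, 304, 307, 315.
Count below 306: L = 23; count equal: E = 0; n = 25.
Percentile rank = 100·(23 + 0.5·0)/25 = 100·23/25 = 92.

92.0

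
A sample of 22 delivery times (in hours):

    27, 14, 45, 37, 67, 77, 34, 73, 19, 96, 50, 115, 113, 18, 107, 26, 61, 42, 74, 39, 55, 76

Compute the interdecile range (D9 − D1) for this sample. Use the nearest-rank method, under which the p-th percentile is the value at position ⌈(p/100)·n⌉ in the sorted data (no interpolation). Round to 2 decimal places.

Sorted: 14, 18, 19, 26, 27, 34, 37, 39, 42, 45, 50, 55, 61, 67, 73, 74, 76, 77, 96, 107, 113, 115.
n = 22.
P10: rank ⌈10/100·22⌉ = 3 → 19.
P90: rank ⌈90/100·22⌉ = 20 → 107.
Difference: 107 − 19 = 88.

88.00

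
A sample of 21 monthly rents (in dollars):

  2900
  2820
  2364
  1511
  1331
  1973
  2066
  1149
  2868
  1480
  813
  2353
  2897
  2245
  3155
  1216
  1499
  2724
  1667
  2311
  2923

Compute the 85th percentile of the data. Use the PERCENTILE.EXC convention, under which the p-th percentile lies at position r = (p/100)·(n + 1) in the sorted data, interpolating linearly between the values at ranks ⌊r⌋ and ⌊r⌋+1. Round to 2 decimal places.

2899.10

Sorted: 813, 1149, 1216, 1331, 1480, 1499, 1511, 1667, 1973, 2066, 2245, 2311, 2353, 2364, 2724, 2820, 2868, 2897, 2900, 2923, 3155.
n = 21.
r = (85/100)·(21 + 1) = 18.7.
Rank 18 is 2897 and rank 19 is 2900.
Interpolate: 2897 + 0.7·(2900 − 2897) = 2897 + 0.7·3 = 2899.1.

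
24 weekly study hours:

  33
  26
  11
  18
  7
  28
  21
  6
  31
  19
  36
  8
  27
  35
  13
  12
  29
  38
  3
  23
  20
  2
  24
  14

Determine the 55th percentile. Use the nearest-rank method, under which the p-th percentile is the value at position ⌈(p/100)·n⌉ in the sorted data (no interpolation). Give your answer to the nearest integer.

Sorted: 2, 3, 6, 7, 8, 11, 12, 13, 14, 18, 19, 20, 21, 23, 24, 26, 27, 28, 29, 31, 33, 35, 36, 38.
n = 24.
Position = ⌈55/100 · 24⌉ = ⌈13.2⌉ = 14.
The value at rank 14 is 23.

23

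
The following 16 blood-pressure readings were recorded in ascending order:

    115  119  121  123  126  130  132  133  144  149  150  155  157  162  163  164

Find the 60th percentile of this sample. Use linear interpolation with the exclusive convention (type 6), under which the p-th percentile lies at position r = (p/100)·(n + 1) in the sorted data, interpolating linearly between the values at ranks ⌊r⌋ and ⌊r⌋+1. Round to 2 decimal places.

n = 16.
r = (60/100)·(16 + 1) = 10.2.
Rank 10 is 149 and rank 11 is 150.
Interpolate: 149 + 0.2·(150 − 149) = 149 + 0.2·1 = 149.2.

149.20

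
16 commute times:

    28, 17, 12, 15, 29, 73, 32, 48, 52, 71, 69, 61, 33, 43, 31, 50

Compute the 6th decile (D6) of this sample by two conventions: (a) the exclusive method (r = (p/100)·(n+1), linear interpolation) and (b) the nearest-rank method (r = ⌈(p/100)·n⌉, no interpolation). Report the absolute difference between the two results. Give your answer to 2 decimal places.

0.40

Sorted: 12, 15, 17, 28, 29, 31, 32, 33, 43, 48, 50, 52, 61, 69, 71, 73.
n = 16.
(a) r = 10.2; between ranks 10 (48) and 11 (50): 48.4.
(b) the nearest-rank method: rank 10 → 48.
|48.4 − 48| = 0.4.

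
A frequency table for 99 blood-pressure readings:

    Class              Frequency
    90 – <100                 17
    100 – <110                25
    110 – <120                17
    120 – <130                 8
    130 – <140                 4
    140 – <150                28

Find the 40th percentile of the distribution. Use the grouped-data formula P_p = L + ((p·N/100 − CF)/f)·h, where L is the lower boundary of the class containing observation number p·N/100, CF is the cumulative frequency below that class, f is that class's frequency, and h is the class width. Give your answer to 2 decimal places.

109.04

N = 99; target position k = 40/100 · 99 = 39.6.
Cumulative frequencies: 17, 42, 59, 67, 71, 99.
Observation 39.6 falls in the class 100 – <110.
L = 100, CF = 17, f = 25, h = 10.
P40 = 100 + ((39.6 − 17)/25)·10 = 100 + 9.04 = 109.04.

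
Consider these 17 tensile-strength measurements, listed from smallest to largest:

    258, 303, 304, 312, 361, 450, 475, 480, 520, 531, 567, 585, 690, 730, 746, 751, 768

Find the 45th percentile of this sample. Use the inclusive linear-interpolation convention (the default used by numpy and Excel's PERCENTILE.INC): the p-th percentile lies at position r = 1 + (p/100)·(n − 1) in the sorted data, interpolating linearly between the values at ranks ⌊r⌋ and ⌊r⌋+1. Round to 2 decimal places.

488.00

n = 17.
r = 1 + (45/100)·(17 − 1) = 1 + 7.2 = 8.2.
Rank 8 is 480 and rank 9 is 520.
Interpolate: 480 + 0.2·(520 − 480) = 480 + 0.2·40 = 488.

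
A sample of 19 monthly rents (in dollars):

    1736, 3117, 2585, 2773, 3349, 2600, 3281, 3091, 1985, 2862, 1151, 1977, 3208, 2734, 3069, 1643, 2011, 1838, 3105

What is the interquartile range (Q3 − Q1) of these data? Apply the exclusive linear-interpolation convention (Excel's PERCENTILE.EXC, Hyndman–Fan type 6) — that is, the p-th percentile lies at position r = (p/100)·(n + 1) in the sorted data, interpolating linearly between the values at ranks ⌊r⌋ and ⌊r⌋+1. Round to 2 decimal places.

1128.00

Sorted: 1151, 1643, 1736, 1838, 1977, 1985, 2011, 2585, 2600, 2734, 2773, 2862, 3069, 3091, 3105, 3117, 3208, 3281, 3349.
n = 19.
P25: r = 5 (integer) → 1977.
P75: r = 15 (integer) → 3105.
Difference: 3105 − 1977 = 1128.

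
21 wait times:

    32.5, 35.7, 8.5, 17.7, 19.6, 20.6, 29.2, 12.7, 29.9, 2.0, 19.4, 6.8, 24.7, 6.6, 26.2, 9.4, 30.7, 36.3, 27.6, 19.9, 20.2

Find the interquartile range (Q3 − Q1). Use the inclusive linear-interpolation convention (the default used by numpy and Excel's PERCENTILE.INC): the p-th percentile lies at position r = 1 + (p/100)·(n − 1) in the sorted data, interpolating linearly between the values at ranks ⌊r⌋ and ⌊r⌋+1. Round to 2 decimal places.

Sorted: 2.0, 6.6, 6.8, 8.5, 9.4, 12.7, 17.7, 19.4, 19.6, 19.9, 20.2, 20.6, 24.7, 26.2, 27.6, 29.2, 29.9, 30.7, 32.5, 35.7, 36.3.
n = 21.
P25: r = 6 (integer) → 12.7.
P75: r = 16 (integer) → 29.2.
Difference: 29.2 − 12.7 = 16.5.

16.50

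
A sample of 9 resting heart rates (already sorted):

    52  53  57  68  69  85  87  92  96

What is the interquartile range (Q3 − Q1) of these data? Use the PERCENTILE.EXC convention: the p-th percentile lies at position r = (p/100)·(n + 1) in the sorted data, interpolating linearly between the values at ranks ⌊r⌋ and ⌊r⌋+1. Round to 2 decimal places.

n = 9.
P25: r = 2.5; ranks 2–3 are 53, 57; interpolating gives 55.
P75: r = 7.5; ranks 7–8 are 87, 92; interpolating gives 89.5.
Difference: 89.5 − 55 = 34.5.

34.50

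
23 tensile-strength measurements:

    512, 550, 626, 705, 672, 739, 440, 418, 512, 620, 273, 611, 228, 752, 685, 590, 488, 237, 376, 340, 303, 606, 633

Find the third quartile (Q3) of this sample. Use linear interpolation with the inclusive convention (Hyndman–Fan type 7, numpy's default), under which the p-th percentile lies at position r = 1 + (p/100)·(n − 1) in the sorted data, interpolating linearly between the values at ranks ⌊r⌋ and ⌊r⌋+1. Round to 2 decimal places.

629.50

Sorted: 228, 237, 273, 303, 340, 376, 418, 440, 488, 512, 512, 550, 590, 606, 611, 620, 626, 633, 672, 685, 705, 739, 752.
n = 23.
r = 1 + (75/100)·(23 − 1) = 1 + 16.5 = 17.5.
Rank 17 is 626 and rank 18 is 633.
Interpolate: 626 + 0.5·(633 − 626) = 626 + 0.5·7 = 629.5.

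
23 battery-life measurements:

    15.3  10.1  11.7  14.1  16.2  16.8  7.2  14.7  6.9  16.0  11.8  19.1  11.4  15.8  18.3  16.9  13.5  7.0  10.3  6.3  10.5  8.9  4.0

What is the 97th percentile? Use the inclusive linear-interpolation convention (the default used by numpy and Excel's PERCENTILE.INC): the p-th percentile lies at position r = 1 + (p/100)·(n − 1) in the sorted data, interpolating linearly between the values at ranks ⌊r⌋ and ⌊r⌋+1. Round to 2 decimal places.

18.57

Sorted: 4.0, 6.3, 6.9, 7.0, 7.2, 8.9, 10.1, 10.3, 10.5, 11.4, 11.7, 11.8, 13.5, 14.1, 14.7, 15.3, 15.8, 16.0, 16.2, 16.8, 16.9, 18.3, 19.1.
n = 23.
r = 1 + (97/100)·(23 − 1) = 1 + 21.34 = 22.34.
Rank 22 is 18.3 and rank 23 is 19.1.
Interpolate: 18.3 + 0.34·(19.1 − 18.3) = 18.3 + 0.34·0.8 = 18.572.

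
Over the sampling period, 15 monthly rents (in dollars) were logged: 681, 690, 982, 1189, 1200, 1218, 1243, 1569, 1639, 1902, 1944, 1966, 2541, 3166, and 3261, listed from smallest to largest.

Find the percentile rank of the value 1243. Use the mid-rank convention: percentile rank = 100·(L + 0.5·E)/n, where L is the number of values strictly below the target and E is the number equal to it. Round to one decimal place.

43.3

Count below 1243: L = 6; count equal: E = 1; n = 15.
Percentile rank = 100·(6 + 0.5·1)/15 = 100·6.5/15 = 43.33.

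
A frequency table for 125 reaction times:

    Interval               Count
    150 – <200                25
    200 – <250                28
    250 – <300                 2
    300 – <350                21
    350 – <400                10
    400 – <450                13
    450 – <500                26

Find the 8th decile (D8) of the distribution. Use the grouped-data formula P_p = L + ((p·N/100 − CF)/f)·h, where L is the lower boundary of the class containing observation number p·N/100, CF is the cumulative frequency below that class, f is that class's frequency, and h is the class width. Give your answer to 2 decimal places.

451.92

N = 125; target position k = 80/100 · 125 = 100.
Cumulative frequencies: 25, 53, 55, 76, 86, 99, 125.
Observation 100 falls in the class 450 – <500.
L = 450, CF = 99, f = 26, h = 50.
P80 = 450 + ((100 − 99)/26)·50 = 450 + 1.92308 = 451.923.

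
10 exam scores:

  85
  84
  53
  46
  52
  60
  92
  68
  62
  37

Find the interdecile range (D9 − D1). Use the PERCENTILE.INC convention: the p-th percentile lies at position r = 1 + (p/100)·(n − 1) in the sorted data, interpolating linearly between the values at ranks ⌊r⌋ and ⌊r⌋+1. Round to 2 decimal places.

40.60

Sorted: 37, 46, 52, 53, 60, 62, 68, 84, 85, 92.
n = 10.
P10: r = 1.9; ranks 1–2 are 37, 46; interpolating gives 45.1.
P90: r = 9.1; ranks 9–10 are 85, 92; interpolating gives 85.7.
Difference: 85.7 − 45.1 = 40.6.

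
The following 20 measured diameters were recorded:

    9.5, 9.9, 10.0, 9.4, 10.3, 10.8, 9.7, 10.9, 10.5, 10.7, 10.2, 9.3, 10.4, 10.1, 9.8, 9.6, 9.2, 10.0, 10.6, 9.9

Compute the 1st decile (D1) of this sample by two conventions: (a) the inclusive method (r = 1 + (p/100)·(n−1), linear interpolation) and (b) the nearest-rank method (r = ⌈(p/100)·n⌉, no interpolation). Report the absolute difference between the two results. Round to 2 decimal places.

Sorted: 9.2, 9.3, 9.4, 9.5, 9.6, 9.7, 9.8, 9.9, 9.9, 10.0, 10.0, 10.1, 10.2, 10.3, 10.4, 10.5, 10.6, 10.7, 10.8, 10.9.
n = 20.
(a) r = 2.9; between ranks 2 (9.3) and 3 (9.4): 9.39.
(b) the nearest-rank method: rank 2 → 9.3.
|9.39 − 9.3| = 0.09.

0.09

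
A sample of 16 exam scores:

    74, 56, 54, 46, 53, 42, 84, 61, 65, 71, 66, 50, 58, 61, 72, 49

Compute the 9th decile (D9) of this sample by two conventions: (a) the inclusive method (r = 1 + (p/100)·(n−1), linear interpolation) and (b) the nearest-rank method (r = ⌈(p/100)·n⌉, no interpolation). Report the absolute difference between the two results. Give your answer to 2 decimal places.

1.00

Sorted: 42, 46, 49, 50, 53, 54, 56, 58, 61, 61, 65, 66, 71, 72, 74, 84.
n = 16.
(a) r = 14.5; between ranks 14 (72) and 15 (74): 73.
(b) the nearest-rank method: rank 15 → 74.
|73 − 74| = 1.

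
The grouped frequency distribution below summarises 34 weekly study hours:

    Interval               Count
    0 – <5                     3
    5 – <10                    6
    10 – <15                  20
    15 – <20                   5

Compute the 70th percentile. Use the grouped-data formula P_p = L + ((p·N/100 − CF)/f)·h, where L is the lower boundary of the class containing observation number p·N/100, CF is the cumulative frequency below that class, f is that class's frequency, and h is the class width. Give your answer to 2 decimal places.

13.70

N = 34; target position k = 70/100 · 34 = 23.8.
Cumulative frequencies: 3, 9, 29, 34.
Observation 23.8 falls in the class 10 – <15.
L = 10, CF = 9, f = 20, h = 5.
P70 = 10 + ((23.8 − 9)/20)·5 = 10 + 3.7 = 13.7.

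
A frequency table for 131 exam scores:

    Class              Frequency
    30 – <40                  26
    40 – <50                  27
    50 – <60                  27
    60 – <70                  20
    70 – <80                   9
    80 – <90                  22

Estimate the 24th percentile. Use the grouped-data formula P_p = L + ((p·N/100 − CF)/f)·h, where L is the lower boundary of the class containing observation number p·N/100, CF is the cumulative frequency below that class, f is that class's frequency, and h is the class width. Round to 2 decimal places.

42.01

N = 131; target position k = 24/100 · 131 = 31.44.
Cumulative frequencies: 26, 53, 80, 100, 109, 131.
Observation 31.44 falls in the class 40 – <50.
L = 40, CF = 26, f = 27, h = 10.
P24 = 40 + ((31.44 − 26)/27)·10 = 40 + 2.01481 = 42.0148.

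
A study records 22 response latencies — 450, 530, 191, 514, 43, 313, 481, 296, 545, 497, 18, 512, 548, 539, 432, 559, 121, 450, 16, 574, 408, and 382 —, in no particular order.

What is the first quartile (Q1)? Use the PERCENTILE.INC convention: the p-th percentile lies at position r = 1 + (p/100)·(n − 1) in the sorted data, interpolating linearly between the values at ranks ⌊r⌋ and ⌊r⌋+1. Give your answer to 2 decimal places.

Sorted: 16, 18, 43, 121, 191, 296, 313, 382, 408, 432, 450, 450, 481, 497, 512, 514, 530, 539, 545, 548, 559, 574.
n = 22.
r = 1 + (25/100)·(22 − 1) = 1 + 5.25 = 6.25.
Rank 6 is 296 and rank 7 is 313.
Interpolate: 296 + 0.25·(313 − 296) = 296 + 0.25·17 = 300.25.

300.25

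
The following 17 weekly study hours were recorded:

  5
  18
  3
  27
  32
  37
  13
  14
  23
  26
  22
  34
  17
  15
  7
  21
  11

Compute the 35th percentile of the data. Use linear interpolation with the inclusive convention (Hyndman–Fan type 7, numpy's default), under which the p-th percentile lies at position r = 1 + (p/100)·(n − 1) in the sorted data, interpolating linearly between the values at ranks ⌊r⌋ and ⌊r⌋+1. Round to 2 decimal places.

Sorted: 3, 5, 7, 11, 13, 14, 15, 17, 18, 21, 22, 23, 26, 27, 32, 34, 37.
n = 17.
r = 1 + (35/100)·(17 − 1) = 1 + 5.6 = 6.6.
Rank 6 is 14 and rank 7 is 15.
Interpolate: 14 + 0.6·(15 − 14) = 14 + 0.6·1 = 14.6.

14.60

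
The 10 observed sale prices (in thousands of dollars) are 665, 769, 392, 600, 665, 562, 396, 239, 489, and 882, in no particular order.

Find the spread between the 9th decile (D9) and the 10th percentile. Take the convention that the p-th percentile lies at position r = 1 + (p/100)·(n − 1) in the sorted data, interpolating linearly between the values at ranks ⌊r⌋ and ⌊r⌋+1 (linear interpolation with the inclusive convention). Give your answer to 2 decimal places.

403.60

Sorted: 239, 392, 396, 489, 562, 600, 665, 665, 769, 882.
n = 10.
P10: r = 1.9; ranks 1–2 are 239, 392; interpolating gives 376.7.
P90: r = 9.1; ranks 9–10 are 769, 882; interpolating gives 780.3.
Difference: 780.3 − 376.7 = 403.6.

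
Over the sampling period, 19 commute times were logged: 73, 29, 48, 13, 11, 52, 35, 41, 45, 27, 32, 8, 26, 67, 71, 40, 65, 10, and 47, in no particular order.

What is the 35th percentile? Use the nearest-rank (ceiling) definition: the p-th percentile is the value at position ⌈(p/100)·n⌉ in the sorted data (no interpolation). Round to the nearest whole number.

Sorted: 8, 10, 11, 13, 26, 27, 29, 32, 35, 40, 41, 45, 47, 48, 52, 65, 67, 71, 73.
n = 19.
Position = ⌈35/100 · 19⌉ = ⌈6.65⌉ = 7.
The value at rank 7 is 29.

29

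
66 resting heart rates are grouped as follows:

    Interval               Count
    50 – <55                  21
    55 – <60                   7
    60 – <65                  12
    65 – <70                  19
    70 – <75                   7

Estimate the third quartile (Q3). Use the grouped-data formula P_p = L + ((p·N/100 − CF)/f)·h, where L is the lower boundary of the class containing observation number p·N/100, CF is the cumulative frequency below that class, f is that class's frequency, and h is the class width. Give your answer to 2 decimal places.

N = 66; target position k = 75/100 · 66 = 49.5.
Cumulative frequencies: 21, 28, 40, 59, 66.
Observation 49.5 falls in the class 65 – <70.
L = 65, CF = 40, f = 19, h = 5.
P75 = 65 + ((49.5 − 40)/19)·5 = 65 + 2.5 = 67.5.

67.50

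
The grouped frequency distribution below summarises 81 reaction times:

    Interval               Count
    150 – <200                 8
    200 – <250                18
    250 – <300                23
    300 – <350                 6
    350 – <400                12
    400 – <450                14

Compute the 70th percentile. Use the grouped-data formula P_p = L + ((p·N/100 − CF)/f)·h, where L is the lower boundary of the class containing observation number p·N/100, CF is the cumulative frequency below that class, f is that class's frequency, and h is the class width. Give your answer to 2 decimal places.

357.08

N = 81; target position k = 70/100 · 81 = 56.7.
Cumulative frequencies: 8, 26, 49, 55, 67, 81.
Observation 56.7 falls in the class 350 – <400.
L = 350, CF = 55, f = 12, h = 50.
P70 = 350 + ((56.7 − 55)/12)·50 = 350 + 7.08333 = 357.083.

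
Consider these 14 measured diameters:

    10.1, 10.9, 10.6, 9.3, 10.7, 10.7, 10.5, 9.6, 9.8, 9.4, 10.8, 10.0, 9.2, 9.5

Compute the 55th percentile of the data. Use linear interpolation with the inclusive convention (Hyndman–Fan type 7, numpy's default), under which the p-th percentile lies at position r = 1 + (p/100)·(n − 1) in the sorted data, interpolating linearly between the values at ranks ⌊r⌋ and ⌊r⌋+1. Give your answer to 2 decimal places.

10.16

Sorted: 9.2, 9.3, 9.4, 9.5, 9.6, 9.8, 10.0, 10.1, 10.5, 10.6, 10.7, 10.7, 10.8, 10.9.
n = 14.
r = 1 + (55/100)·(14 − 1) = 1 + 7.15 = 8.15.
Rank 8 is 10.1 and rank 9 is 10.5.
Interpolate: 10.1 + 0.15·(10.5 − 10.1) = 10.1 + 0.15·0.4 = 10.16.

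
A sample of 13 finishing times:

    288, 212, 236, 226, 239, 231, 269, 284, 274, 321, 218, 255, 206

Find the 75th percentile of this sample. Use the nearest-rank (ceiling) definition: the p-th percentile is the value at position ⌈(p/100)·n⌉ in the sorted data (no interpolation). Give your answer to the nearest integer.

Sorted: 206, 212, 218, 226, 231, 236, 239, 255, 269, 274, 284, 288, 321.
n = 13.
Position = ⌈75/100 · 13⌉ = ⌈9.75⌉ = 10.
The value at rank 10 is 274.

274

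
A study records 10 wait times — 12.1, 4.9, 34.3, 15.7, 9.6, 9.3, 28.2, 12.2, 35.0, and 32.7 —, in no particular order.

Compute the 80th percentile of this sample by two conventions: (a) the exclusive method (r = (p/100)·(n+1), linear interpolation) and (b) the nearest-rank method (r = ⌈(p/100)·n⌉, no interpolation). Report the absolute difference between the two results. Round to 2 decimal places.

1.28

Sorted: 4.9, 9.3, 9.6, 12.1, 12.2, 15.7, 28.2, 32.7, 34.3, 35.0.
n = 10.
(a) r = 8.8; between ranks 8 (32.7) and 9 (34.3): 33.98.
(b) the nearest-rank method: rank 8 → 32.7.
|33.98 − 32.7| = 1.28.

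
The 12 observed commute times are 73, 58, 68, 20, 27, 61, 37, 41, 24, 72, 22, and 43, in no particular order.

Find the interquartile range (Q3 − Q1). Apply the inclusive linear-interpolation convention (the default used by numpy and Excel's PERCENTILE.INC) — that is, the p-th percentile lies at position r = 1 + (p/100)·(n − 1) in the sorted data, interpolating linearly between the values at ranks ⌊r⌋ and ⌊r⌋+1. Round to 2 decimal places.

Sorted: 20, 22, 24, 27, 37, 41, 43, 58, 61, 68, 72, 73.
n = 12.
P25: r = 3.75; ranks 3–4 are 24, 27; interpolating gives 26.25.
P75: r = 9.25; ranks 9–10 are 61, 68; interpolating gives 62.75.
Difference: 62.75 − 26.25 = 36.5.

36.50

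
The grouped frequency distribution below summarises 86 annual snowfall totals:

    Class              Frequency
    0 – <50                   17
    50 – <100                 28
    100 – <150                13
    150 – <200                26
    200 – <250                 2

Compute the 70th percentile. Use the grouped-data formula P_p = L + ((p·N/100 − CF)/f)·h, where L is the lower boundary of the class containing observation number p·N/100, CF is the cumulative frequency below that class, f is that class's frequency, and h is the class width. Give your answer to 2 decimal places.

N = 86; target position k = 70/100 · 86 = 60.2.
Cumulative frequencies: 17, 45, 58, 84, 86.
Observation 60.2 falls in the class 150 – <200.
L = 150, CF = 58, f = 26, h = 50.
P70 = 150 + ((60.2 − 58)/26)·50 = 150 + 4.23077 = 154.231.

154.23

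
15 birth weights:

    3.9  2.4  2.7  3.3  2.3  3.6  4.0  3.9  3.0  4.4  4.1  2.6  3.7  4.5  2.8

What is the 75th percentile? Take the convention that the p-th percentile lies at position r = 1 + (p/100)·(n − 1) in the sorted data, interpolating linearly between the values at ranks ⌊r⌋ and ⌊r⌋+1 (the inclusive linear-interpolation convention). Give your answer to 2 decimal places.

Sorted: 2.3, 2.4, 2.6, 2.7, 2.8, 3.0, 3.3, 3.6, 3.7, 3.9, 3.9, 4.0, 4.1, 4.4, 4.5.
n = 15.
r = 1 + (75/100)·(15 − 1) = 1 + 10.5 = 11.5.
Rank 11 is 3.9 and rank 12 is 4.0.
Interpolate: 3.9 + 0.5·(4.0 − 3.9) = 3.9 + 0.5·0.1 = 3.95.

3.95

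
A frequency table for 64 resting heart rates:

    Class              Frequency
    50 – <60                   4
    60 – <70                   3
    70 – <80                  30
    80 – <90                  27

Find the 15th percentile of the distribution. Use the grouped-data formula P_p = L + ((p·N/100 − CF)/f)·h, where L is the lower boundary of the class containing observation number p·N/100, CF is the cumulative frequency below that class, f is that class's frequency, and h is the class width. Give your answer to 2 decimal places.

70.87

N = 64; target position k = 15/100 · 64 = 9.6.
Cumulative frequencies: 4, 7, 37, 64.
Observation 9.6 falls in the class 70 – <80.
L = 70, CF = 7, f = 30, h = 10.
P15 = 70 + ((9.6 − 7)/30)·10 = 70 + 0.866667 = 70.8667.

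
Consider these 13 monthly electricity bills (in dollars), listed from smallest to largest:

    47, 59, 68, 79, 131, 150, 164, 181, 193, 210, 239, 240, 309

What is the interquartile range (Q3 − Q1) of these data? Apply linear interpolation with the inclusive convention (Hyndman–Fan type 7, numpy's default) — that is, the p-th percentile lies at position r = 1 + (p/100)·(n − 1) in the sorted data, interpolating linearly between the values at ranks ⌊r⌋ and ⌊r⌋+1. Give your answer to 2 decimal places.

131.00

n = 13.
P25: r = 4 (integer) → 79.
P75: r = 10 (integer) → 210.
Difference: 210 − 79 = 131.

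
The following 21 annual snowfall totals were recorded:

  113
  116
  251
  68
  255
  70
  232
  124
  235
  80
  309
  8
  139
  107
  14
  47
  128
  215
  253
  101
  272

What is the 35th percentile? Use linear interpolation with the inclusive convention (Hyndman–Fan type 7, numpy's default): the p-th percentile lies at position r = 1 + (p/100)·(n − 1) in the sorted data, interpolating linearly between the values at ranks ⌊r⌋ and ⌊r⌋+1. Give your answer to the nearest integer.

Sorted: 8, 14, 47, 68, 70, 80, 101, 107, 113, 116, 124, 128, 139, 215, 232, 235, 251, 253, 255, 272, 309.
n = 21.
r = 1 + (35/100)·(21 − 1) = 1 + 7 = 8.
r is an integer, so P35 is the value at rank 8: 107.

107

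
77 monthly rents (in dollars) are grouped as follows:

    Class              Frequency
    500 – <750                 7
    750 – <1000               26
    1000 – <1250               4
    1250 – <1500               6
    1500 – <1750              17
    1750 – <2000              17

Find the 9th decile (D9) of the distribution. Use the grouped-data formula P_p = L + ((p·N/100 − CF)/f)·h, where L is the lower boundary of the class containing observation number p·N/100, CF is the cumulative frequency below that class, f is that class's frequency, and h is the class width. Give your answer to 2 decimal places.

1886.76

N = 77; target position k = 90/100 · 77 = 69.3.
Cumulative frequencies: 7, 33, 37, 43, 60, 77.
Observation 69.3 falls in the class 1750 – <2000.
L = 1750, CF = 60, f = 17, h = 250.
P90 = 1750 + ((69.3 − 60)/17)·250 = 1750 + 136.765 = 1886.76.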